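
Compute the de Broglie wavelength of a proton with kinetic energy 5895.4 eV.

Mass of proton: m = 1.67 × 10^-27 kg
3.73 × 10^-13 m

Using λ = h/√(2mKE):

First convert KE to Joules: KE = 5895.4 eV = 9.445 × 10^-16 J

λ = h/√(2mKE)
λ = (6.626 × 10^-34 J·s) / √(2 × 1.67 × 10^-27 kg × 9.445 × 10^-16 J)
λ = 3.73 × 10^-13 m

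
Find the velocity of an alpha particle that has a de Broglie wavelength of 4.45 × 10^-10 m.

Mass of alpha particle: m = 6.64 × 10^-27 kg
2.24 × 10^2 m/s

From the de Broglie relation λ = h/(mv), we solve for v:

v = h/(mλ)
v = (6.626 × 10^-34 J·s) / (6.64 × 10^-27 kg × 4.45 × 10^-10 m)
v = 2.24 × 10^2 m/s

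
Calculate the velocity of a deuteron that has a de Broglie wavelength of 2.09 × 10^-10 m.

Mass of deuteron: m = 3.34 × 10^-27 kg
9.49 × 10^2 m/s

From the de Broglie relation λ = h/(mv), we solve for v:

v = h/(mλ)
v = (6.626 × 10^-34 J·s) / (3.34 × 10^-27 kg × 2.09 × 10^-10 m)
v = 9.49 × 10^2 m/s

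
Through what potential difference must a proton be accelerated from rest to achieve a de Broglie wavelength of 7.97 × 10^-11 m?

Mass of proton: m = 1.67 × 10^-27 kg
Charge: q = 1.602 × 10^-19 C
1.29 × 10^-1 V

From λ = h/√(2mqV), we solve for V:

λ² = h²/(2mqV)
V = h²/(2mqλ²)
V = (6.626 × 10^-34 J·s)² / (2 × 1.67 × 10^-27 kg × 1.602 × 10^-19 C × (7.97 × 10^-11 m)²)
V = 1.29 × 10^-1 V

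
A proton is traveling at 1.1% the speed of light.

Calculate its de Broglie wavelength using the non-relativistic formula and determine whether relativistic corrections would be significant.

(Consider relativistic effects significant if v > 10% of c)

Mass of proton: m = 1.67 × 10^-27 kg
No, relativistic corrections are not needed.

Using the non-relativistic de Broglie formula λ = h/(mv):

v = 1.1% × c = 3.298 × 10^6 m/s

λ = h/(mv)
λ = (6.626 × 10^-34 J·s) / (1.67 × 10^-27 kg × 3.298 × 10^6 m/s)
λ = 1.20 × 10^-13 m

Since v = 1.1% of c < 10% of c, relativistic corrections are NOT significant and this non-relativistic result is a good approximation.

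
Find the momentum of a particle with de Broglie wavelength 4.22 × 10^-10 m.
1.57 × 10^-24 kg·m/s

From the de Broglie relation λ = h/p, we solve for p:

p = h/λ
p = (6.626 × 10^-34 J·s) / (4.22 × 10^-10 m)
p = 1.57 × 10^-24 kg·m/s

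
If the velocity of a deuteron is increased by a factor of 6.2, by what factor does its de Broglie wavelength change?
The wavelength decreases by a factor of 6.2.

From λ = h/(mv), the wavelength is inversely proportional to velocity:

λ ∝ 1/v

If v → 6.2v, then λ → λ/6.2

When velocity is increased by a factor of 6.2, the wavelength decreases by a factor of 6.2.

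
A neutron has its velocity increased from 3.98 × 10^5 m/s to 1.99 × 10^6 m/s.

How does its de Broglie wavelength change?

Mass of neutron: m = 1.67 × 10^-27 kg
The wavelength decreases by a factor of 5.

Using λ = h/(mv):

Initial wavelength: λ₁ = h/(mv₁) = 9.97 × 10^-13 m
Final wavelength: λ₂ = h/(mv₂) = 1.99 × 10^-13 m

Since λ ∝ 1/v, when velocity increases by a factor of 5, the wavelength decreases by a factor of 5.

λ₂/λ₁ = v₁/v₂ = 1/5

The wavelength decreases by a factor of 5.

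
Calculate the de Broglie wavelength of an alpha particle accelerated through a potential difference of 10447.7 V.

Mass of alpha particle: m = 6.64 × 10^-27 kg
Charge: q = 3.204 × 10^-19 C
9.94 × 10^-14 m

When a particle is accelerated through voltage V, it gains kinetic energy KE = qV.

The de Broglie wavelength is then λ = h/√(2mqV):

λ = h/√(2mqV)
λ = (6.626 × 10^-34 J·s) / √(2 × 6.64 × 10^-27 kg × 3.204 × 10^-19 C × 10447.7 V)
λ = 9.94 × 10^-14 m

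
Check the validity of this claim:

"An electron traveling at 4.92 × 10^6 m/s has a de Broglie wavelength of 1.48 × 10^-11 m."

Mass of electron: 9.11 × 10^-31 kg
False

The claim is incorrect.

Using λ = h/(mv):
λ = (6.626 × 10^-34 J·s) / (9.11 × 10^-31 kg × 4.92 × 10^6 m/s)
λ = 1.48 × 10^-10 m

The actual wavelength differs from the claimed 1.48 × 10^-11 m.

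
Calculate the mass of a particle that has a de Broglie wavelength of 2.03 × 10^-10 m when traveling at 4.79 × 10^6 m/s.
6.81 × 10^-31 kg

From the de Broglie relation λ = h/(mv), we solve for m:

m = h/(λv)
m = (6.626 × 10^-34 J·s) / (2.03 × 10^-10 m × 4.79 × 10^6 m/s)
m = 6.81 × 10^-31 kg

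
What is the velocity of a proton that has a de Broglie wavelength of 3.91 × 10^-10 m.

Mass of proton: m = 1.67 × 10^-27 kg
1.01 × 10^3 m/s

From the de Broglie relation λ = h/(mv), we solve for v:

v = h/(mλ)
v = (6.626 × 10^-34 J·s) / (1.67 × 10^-27 kg × 3.91 × 10^-10 m)
v = 1.01 × 10^3 m/s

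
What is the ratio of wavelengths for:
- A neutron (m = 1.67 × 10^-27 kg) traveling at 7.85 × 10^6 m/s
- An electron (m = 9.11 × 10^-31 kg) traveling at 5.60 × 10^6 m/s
λ₁/λ₂ = 3.89 × 10^-4

Using λ = h/(mv):

λ₁ = h/(m₁v₁) = 5.05 × 10^-14 m
λ₂ = h/(m₂v₂) = 1.30 × 10^-10 m

Ratio λ₁/λ₂ = (m₂v₂)/(m₁v₁)
         = (9.11 × 10^-31 kg × 5.60 × 10^6 m/s) / (1.67 × 10^-27 kg × 7.85 × 10^6 m/s)
         = 3.89 × 10^-4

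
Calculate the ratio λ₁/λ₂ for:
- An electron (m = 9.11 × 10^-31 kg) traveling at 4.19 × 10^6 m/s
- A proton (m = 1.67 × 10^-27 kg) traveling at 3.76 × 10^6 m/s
λ₁/λ₂ = 1.65 × 10^3

Using λ = h/(mv):

λ₁ = h/(m₁v₁) = 1.74 × 10^-10 m
λ₂ = h/(m₂v₂) = 1.06 × 10^-13 m

Ratio λ₁/λ₂ = (m₂v₂)/(m₁v₁)
         = (1.67 × 10^-27 kg × 3.76 × 10^6 m/s) / (9.11 × 10^-31 kg × 4.19 × 10^6 m/s)
         = 1.65 × 10^3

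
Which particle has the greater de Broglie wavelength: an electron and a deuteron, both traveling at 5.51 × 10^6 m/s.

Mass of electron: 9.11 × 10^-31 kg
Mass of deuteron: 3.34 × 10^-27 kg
The electron has the longer wavelength.

Using λ = h/(mv), since both particles have the same velocity, the wavelength depends only on mass.

For electron: λ₁ = h/(m₁v) = 1.32 × 10^-10 m
For deuteron: λ₂ = h/(m₂v) = 3.60 × 10^-14 m

Since λ ∝ 1/m at constant velocity, the lighter particle has the longer wavelength.

The electron has the longer de Broglie wavelength.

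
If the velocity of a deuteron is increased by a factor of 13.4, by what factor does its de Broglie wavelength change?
The wavelength decreases by a factor of 13.4.

From λ = h/(mv), the wavelength is inversely proportional to velocity:

λ ∝ 1/v

If v → 13.4v, then λ → λ/13.4

When velocity is increased by a factor of 13.4, the wavelength decreases by a factor of 13.4.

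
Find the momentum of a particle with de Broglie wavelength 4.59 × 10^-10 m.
1.44 × 10^-24 kg·m/s

From the de Broglie relation λ = h/p, we solve for p:

p = h/λ
p = (6.626 × 10^-34 J·s) / (4.59 × 10^-10 m)
p = 1.44 × 10^-24 kg·m/s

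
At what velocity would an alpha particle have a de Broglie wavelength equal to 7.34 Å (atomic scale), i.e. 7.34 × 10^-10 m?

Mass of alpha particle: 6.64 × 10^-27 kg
1.36 × 10^2 m/s

From λ = h/(mv), solve for v:

v = h/(mλ)
v = (6.626 × 10^-34 J·s) / (6.64 × 10^-27 kg × 7.34 × 10^-10 m)
v = 1.36 × 10^2 m/s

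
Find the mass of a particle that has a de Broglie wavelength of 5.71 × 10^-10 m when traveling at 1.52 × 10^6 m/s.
7.63 × 10^-31 kg

From the de Broglie relation λ = h/(mv), we solve for m:

m = h/(λv)
m = (6.626 × 10^-34 J·s) / (5.71 × 10^-10 m × 1.52 × 10^6 m/s)
m = 7.63 × 10^-31 kg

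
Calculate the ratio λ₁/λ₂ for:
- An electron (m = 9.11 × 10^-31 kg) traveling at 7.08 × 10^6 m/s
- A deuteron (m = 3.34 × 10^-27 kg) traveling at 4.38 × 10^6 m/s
λ₁/λ₂ = 2.27 × 10^3

Using λ = h/(mv):

λ₁ = h/(m₁v₁) = 1.03 × 10^-10 m
λ₂ = h/(m₂v₂) = 4.53 × 10^-14 m

Ratio λ₁/λ₂ = (m₂v₂)/(m₁v₁)
         = (3.34 × 10^-27 kg × 4.38 × 10^6 m/s) / (9.11 × 10^-31 kg × 7.08 × 10^6 m/s)
         = 2.27 × 10^3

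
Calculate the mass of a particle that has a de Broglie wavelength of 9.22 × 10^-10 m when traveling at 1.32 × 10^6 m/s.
5.44 × 10^-31 kg

From the de Broglie relation λ = h/(mv), we solve for m:

m = h/(λv)
m = (6.626 × 10^-34 J·s) / (9.22 × 10^-10 m × 1.32 × 10^6 m/s)
m = 5.44 × 10^-31 kg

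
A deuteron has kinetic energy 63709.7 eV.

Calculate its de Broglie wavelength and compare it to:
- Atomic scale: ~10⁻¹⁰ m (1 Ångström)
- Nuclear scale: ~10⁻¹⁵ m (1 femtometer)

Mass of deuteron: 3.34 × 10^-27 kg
λ = 8.02 × 10^-14 m, which is between nuclear and atomic scales.

Using λ = h/√(2mKE):

KE = 63709.7 eV = 1.021 × 10^-14 J

λ = h/√(2mKE)
λ = (6.626 × 10^-34 J·s) / √(2 × 3.34 × 10^-27 kg × 1.021 × 10^-14 J)
λ = 8.02 × 10^-14 m

Comparison:
- Atomic scale (10⁻¹⁰ m): λ is 0.0008× this size
- Nuclear scale (10⁻¹⁵ m): λ is 80× this size

The wavelength is between nuclear and atomic scales.

This wavelength is appropriate for probing atomic structure but too large for nuclear physics experiments.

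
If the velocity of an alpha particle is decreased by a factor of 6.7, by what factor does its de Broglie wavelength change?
The wavelength increases by a factor of 6.7.

From λ = h/(mv), the wavelength is inversely proportional to velocity:

λ ∝ 1/v

If v → v/6.7, then λ → 6.7λ

When velocity is decreased by a factor of 6.7, the wavelength increases by a factor of 6.7.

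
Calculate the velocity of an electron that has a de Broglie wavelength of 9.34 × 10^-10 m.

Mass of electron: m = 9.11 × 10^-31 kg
7.79 × 10^5 m/s

From the de Broglie relation λ = h/(mv), we solve for v:

v = h/(mλ)
v = (6.626 × 10^-34 J·s) / (9.11 × 10^-31 kg × 9.34 × 10^-10 m)
v = 7.79 × 10^5 m/s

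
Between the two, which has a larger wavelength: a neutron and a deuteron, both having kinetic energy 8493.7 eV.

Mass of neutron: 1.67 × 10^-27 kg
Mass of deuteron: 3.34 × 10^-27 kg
The neutron has the longer wavelength.

Using λ = h/√(2mKE):

For neutron: λ₁ = h/√(2m₁KE) = 3.11 × 10^-13 m
For deuteron: λ₂ = h/√(2m₂KE) = 2.20 × 10^-13 m

Since λ ∝ 1/√m at constant kinetic energy, the lighter particle has the longer wavelength.

The neutron has the longer de Broglie wavelength.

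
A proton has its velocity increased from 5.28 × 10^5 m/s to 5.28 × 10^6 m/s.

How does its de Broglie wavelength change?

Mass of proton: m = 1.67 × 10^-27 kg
The wavelength decreases by a factor of 10.

Using λ = h/(mv):

Initial wavelength: λ₁ = h/(mv₁) = 7.51 × 10^-13 m
Final wavelength: λ₂ = h/(mv₂) = 7.51 × 10^-14 m

Since λ ∝ 1/v, when velocity increases by a factor of 10, the wavelength decreases by a factor of 10.

λ₂/λ₁ = v₁/v₂ = 1/10

The wavelength decreases by a factor of 10.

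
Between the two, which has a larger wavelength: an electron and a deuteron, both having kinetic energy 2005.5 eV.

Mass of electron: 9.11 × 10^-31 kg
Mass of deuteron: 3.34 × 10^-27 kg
The electron has the longer wavelength.

Using λ = h/√(2mKE):

For electron: λ₁ = h/√(2m₁KE) = 2.74 × 10^-11 m
For deuteron: λ₂ = h/√(2m₂KE) = 4.52 × 10^-13 m

Since λ ∝ 1/√m at constant kinetic energy, the lighter particle has the longer wavelength.

The electron has the longer de Broglie wavelength.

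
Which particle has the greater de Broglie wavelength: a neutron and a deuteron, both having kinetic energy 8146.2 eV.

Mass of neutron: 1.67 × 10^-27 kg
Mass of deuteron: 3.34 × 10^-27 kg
The neutron has the longer wavelength.

Using λ = h/√(2mKE):

For neutron: λ₁ = h/√(2m₁KE) = 3.17 × 10^-13 m
For deuteron: λ₂ = h/√(2m₂KE) = 2.24 × 10^-13 m

Since λ ∝ 1/√m at constant kinetic energy, the lighter particle has the longer wavelength.

The neutron has the longer de Broglie wavelength.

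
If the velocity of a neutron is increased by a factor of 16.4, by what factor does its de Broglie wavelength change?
The wavelength decreases by a factor of 16.4.

From λ = h/(mv), the wavelength is inversely proportional to velocity:

λ ∝ 1/v

If v → 16.4v, then λ → λ/16.4

When velocity is increased by a factor of 16.4, the wavelength decreases by a factor of 16.4.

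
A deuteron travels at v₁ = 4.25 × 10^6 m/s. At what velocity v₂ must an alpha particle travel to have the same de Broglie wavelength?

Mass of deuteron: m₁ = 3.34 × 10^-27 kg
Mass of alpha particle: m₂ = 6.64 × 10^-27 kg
v₂ = 2.14 × 10^6 m/s

For equal de Broglie wavelengths: λ₁ = λ₂

h/(m₁v₁) = h/(m₂v₂)
m₁v₁ = m₂v₂
v₂ = v₁ · (m₁/m₂)

v₂ = 4.25 × 10^6 m/s × (3.34 × 10^-27 kg / 6.64 × 10^-27 kg)
v₂ = 2.14 × 10^6 m/s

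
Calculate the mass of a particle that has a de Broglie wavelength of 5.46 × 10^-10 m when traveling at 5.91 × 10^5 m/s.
2.05 × 10^-30 kg

From the de Broglie relation λ = h/(mv), we solve for m:

m = h/(λv)
m = (6.626 × 10^-34 J·s) / (5.46 × 10^-10 m × 5.91 × 10^5 m/s)
m = 2.05 × 10^-30 kg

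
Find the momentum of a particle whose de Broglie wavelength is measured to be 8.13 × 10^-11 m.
8.15 × 10^-24 kg·m/s

From the de Broglie relation λ = h/p, we solve for p:

p = h/λ
p = (6.626 × 10^-34 J·s) / (8.13 × 10^-11 m)
p = 8.15 × 10^-24 kg·m/s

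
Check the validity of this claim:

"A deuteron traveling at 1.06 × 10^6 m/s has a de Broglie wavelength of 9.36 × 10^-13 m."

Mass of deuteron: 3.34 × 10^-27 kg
False

The claim is incorrect.

Using λ = h/(mv):
λ = (6.626 × 10^-34 J·s) / (3.34 × 10^-27 kg × 1.06 × 10^6 m/s)
λ = 1.87 × 10^-13 m

The actual wavelength differs from the claimed 9.36 × 10^-13 m.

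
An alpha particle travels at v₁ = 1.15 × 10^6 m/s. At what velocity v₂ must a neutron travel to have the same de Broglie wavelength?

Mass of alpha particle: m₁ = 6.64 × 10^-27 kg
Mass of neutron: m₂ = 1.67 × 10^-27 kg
v₂ = 4.57 × 10^6 m/s

For equal de Broglie wavelengths: λ₁ = λ₂

h/(m₁v₁) = h/(m₂v₂)
m₁v₁ = m₂v₂
v₂ = v₁ · (m₁/m₂)

v₂ = 1.15 × 10^6 m/s × (6.64 × 10^-27 kg / 1.67 × 10^-27 kg)
v₂ = 4.57 × 10^6 m/s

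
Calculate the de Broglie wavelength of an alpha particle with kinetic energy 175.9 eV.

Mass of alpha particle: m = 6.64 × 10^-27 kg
1.08 × 10^-12 m

Using λ = h/√(2mKE):

First convert KE to Joules: KE = 175.9 eV = 2.818 × 10^-17 J

λ = h/√(2mKE)
λ = (6.626 × 10^-34 J·s) / √(2 × 6.64 × 10^-27 kg × 2.818 × 10^-17 J)
λ = 1.08 × 10^-12 m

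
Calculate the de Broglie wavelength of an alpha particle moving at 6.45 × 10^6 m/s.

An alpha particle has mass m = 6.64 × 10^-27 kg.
1.55 × 10^-14 m

Using the de Broglie relation λ = h/(mv):

λ = h/(mv)
λ = (6.626 × 10^-34 J·s) / (6.64 × 10^-27 kg × 6.45 × 10^6 m/s)
λ = 1.55 × 10^-14 m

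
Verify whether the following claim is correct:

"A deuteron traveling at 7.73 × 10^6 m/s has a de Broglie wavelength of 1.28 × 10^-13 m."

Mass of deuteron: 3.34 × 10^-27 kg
False

The claim is incorrect.

Using λ = h/(mv):
λ = (6.626 × 10^-34 J·s) / (3.34 × 10^-27 kg × 7.73 × 10^6 m/s)
λ = 2.57 × 10^-14 m

The actual wavelength differs from the claimed 1.28 × 10^-13 m.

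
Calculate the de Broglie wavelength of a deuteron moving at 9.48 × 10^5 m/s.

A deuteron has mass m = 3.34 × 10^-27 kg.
2.09 × 10^-13 m

Using the de Broglie relation λ = h/(mv):

λ = h/(mv)
λ = (6.626 × 10^-34 J·s) / (3.34 × 10^-27 kg × 9.48 × 10^5 m/s)
λ = 2.09 × 10^-13 m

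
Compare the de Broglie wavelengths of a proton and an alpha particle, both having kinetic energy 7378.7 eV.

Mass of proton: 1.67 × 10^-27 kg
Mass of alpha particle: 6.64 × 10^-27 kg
The proton has the longer wavelength.

Using λ = h/√(2mKE):

For proton: λ₁ = h/√(2m₁KE) = 3.33 × 10^-13 m
For alpha particle: λ₂ = h/√(2m₂KE) = 1.67 × 10^-13 m

Since λ ∝ 1/√m at constant kinetic energy, the lighter particle has the longer wavelength.

The proton has the longer de Broglie wavelength.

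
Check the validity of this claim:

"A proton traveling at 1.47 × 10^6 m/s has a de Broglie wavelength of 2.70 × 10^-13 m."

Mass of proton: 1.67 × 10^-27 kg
True

The claim is correct.

Using λ = h/(mv):
λ = (6.626 × 10^-34 J·s) / (1.67 × 10^-27 kg × 1.47 × 10^6 m/s)
λ = 2.70 × 10^-13 m

This matches the claimed value.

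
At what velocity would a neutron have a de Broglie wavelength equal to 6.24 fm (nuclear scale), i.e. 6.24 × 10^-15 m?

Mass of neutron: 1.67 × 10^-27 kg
6.36 × 10^7 m/s

From λ = h/(mv), solve for v:

v = h/(mλ)
v = (6.626 × 10^-34 J·s) / (1.67 × 10^-27 kg × 6.24 × 10^-15 m)
v = 6.36 × 10^7 m/s

Note: This velocity is 21.2% of the speed of light, so relativistic corrections would be needed for a more accurate calculation.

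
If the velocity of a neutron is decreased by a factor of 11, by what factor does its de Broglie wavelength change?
The wavelength increases by a factor of 11.

From λ = h/(mv), the wavelength is inversely proportional to velocity:

λ ∝ 1/v

If v → v/11, then λ → 11λ

When velocity is decreased by a factor of 11, the wavelength increases by a factor of 11.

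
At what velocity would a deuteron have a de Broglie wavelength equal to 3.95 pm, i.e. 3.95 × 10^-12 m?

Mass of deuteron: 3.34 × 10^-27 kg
5.02 × 10^4 m/s

From λ = h/(mv), solve for v:

v = h/(mλ)
v = (6.626 × 10^-34 J·s) / (3.34 × 10^-27 kg × 3.95 × 10^-12 m)
v = 5.02 × 10^4 m/s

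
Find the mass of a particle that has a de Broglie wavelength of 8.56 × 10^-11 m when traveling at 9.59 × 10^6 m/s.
8.07 × 10^-31 kg

From the de Broglie relation λ = h/(mv), we solve for m:

m = h/(λv)
m = (6.626 × 10^-34 J·s) / (8.56 × 10^-11 m × 9.59 × 10^6 m/s)
m = 8.07 × 10^-31 kg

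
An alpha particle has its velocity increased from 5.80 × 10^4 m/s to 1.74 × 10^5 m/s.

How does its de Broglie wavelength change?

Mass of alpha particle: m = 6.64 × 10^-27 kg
The wavelength decreases by a factor of 3.

Using λ = h/(mv):

Initial wavelength: λ₁ = h/(mv₁) = 1.72 × 10^-12 m
Final wavelength: λ₂ = h/(mv₂) = 5.74 × 10^-13 m

Since λ ∝ 1/v, when velocity increases by a factor of 3, the wavelength decreases by a factor of 3.

λ₂/λ₁ = v₁/v₂ = 1/3

The wavelength decreases by a factor of 3.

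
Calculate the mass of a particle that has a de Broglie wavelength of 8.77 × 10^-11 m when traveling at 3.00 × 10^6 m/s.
2.52 × 10^-30 kg

From the de Broglie relation λ = h/(mv), we solve for m:

m = h/(λv)
m = (6.626 × 10^-34 J·s) / (8.77 × 10^-11 m × 3.00 × 10^6 m/s)
m = 2.52 × 10^-30 kg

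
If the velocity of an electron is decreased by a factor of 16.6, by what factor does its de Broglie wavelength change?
The wavelength increases by a factor of 16.6.

From λ = h/(mv), the wavelength is inversely proportional to velocity:

λ ∝ 1/v

If v → v/16.6, then λ → 16.6λ

When velocity is decreased by a factor of 16.6, the wavelength increases by a factor of 16.6.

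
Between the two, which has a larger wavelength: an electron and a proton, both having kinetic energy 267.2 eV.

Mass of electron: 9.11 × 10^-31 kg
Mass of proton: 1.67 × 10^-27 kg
The electron has the longer wavelength.

Using λ = h/√(2mKE):

For electron: λ₁ = h/√(2m₁KE) = 7.50 × 10^-11 m
For proton: λ₂ = h/√(2m₂KE) = 1.75 × 10^-12 m

Since λ ∝ 1/√m at constant kinetic energy, the lighter particle has the longer wavelength.

The electron has the longer de Broglie wavelength.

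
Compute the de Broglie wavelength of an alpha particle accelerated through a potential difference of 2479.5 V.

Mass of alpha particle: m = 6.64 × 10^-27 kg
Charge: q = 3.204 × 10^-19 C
2.04 × 10^-13 m

When a particle is accelerated through voltage V, it gains kinetic energy KE = qV.

The de Broglie wavelength is then λ = h/√(2mqV):

λ = h/√(2mqV)
λ = (6.626 × 10^-34 J·s) / √(2 × 6.64 × 10^-27 kg × 3.204 × 10^-19 C × 2479.5 V)
λ = 2.04 × 10^-13 m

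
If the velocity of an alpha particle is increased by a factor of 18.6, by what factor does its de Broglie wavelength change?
The wavelength decreases by a factor of 18.6.

From λ = h/(mv), the wavelength is inversely proportional to velocity:

λ ∝ 1/v

If v → 18.6v, then λ → λ/18.6

When velocity is increased by a factor of 18.6, the wavelength decreases by a factor of 18.6.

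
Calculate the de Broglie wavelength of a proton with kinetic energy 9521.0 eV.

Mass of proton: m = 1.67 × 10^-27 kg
2.94 × 10^-13 m

Using λ = h/√(2mKE):

First convert KE to Joules: KE = 9521.0 eV = 1.525 × 10^-15 J

λ = h/√(2mKE)
λ = (6.626 × 10^-34 J·s) / √(2 × 1.67 × 10^-27 kg × 1.525 × 10^-15 J)
λ = 2.94 × 10^-13 m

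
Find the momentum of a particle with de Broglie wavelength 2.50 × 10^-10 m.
2.65 × 10^-24 kg·m/s

From the de Broglie relation λ = h/p, we solve for p:

p = h/λ
p = (6.626 × 10^-34 J·s) / (2.50 × 10^-10 m)
p = 2.65 × 10^-24 kg·m/s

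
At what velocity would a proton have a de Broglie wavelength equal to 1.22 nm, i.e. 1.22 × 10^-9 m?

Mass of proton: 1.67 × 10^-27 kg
3.25 × 10^2 m/s

From λ = h/(mv), solve for v:

v = h/(mλ)
v = (6.626 × 10^-34 J·s) / (1.67 × 10^-27 kg × 1.22 × 10^-9 m)
v = 3.25 × 10^2 m/s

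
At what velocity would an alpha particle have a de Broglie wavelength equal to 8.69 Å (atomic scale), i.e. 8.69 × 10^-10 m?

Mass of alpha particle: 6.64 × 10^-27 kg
1.15 × 10^2 m/s

From λ = h/(mv), solve for v:

v = h/(mλ)
v = (6.626 × 10^-34 J·s) / (6.64 × 10^-27 kg × 8.69 × 10^-10 m)
v = 1.15 × 10^2 m/s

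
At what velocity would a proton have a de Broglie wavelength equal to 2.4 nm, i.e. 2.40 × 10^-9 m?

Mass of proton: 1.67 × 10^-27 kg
1.65 × 10^2 m/s

From λ = h/(mv), solve for v:

v = h/(mλ)
v = (6.626 × 10^-34 J·s) / (1.67 × 10^-27 kg × 2.40 × 10^-9 m)
v = 1.65 × 10^2 m/s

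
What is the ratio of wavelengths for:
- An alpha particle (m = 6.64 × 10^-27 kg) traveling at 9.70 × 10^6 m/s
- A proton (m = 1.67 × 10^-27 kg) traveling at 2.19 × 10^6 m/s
λ₁/λ₂ = 0.0568

Using λ = h/(mv):

λ₁ = h/(m₁v₁) = 1.03 × 10^-14 m
λ₂ = h/(m₂v₂) = 1.81 × 10^-13 m

Ratio λ₁/λ₂ = (m₂v₂)/(m₁v₁)
         = (1.67 × 10^-27 kg × 2.19 × 10^6 m/s) / (6.64 × 10^-27 kg × 9.70 × 10^6 m/s)
         = 0.0568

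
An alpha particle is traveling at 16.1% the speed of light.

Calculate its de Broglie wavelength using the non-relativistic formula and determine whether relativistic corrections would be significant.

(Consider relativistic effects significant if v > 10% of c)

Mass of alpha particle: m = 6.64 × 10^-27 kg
Yes, relativistic corrections are needed.

Using the non-relativistic de Broglie formula λ = h/(mv):

v = 16.1% × c = 4.827 × 10^7 m/s

λ = h/(mv)
λ = (6.626 × 10^-34 J·s) / (6.64 × 10^-27 kg × 4.827 × 10^7 m/s)
λ = 2.07 × 10^-15 m

Since v = 16.1% of c > 10% of c, relativistic corrections ARE significant and the actual wavelength would differ from this non-relativistic estimate.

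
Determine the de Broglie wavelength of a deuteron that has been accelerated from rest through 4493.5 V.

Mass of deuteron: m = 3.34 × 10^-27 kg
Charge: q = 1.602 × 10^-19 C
3.02 × 10^-13 m

When a particle is accelerated through voltage V, it gains kinetic energy KE = qV.

The de Broglie wavelength is then λ = h/√(2mqV):

λ = h/√(2mqV)
λ = (6.626 × 10^-34 J·s) / √(2 × 3.34 × 10^-27 kg × 1.602 × 10^-19 C × 4493.5 V)
λ = 3.02 × 10^-13 m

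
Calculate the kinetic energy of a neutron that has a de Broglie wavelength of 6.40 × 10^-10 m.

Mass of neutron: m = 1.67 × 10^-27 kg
3.21 × 10^-22 J (or 2.00 × 10^-3 eV)

From λ = h/√(2mKE), we solve for KE:

λ² = h²/(2mKE)
KE = h²/(2mλ²)
KE = (6.626 × 10^-34 J·s)² / (2 × 1.67 × 10^-27 kg × (6.40 × 10^-10 m)²)
KE = 3.21 × 10^-22 J
KE = 2.00 × 10^-3 eV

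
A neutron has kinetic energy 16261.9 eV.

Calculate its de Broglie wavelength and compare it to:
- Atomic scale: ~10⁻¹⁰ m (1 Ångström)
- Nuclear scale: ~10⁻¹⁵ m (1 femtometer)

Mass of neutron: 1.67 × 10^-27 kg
λ = 2.25 × 10^-13 m, which is between nuclear and atomic scales.

Using λ = h/√(2mKE):

KE = 16261.9 eV = 2.605 × 10^-15 J

λ = h/√(2mKE)
λ = (6.626 × 10^-34 J·s) / √(2 × 1.67 × 10^-27 kg × 2.605 × 10^-15 J)
λ = 2.25 × 10^-13 m

Comparison:
- Atomic scale (10⁻¹⁰ m): λ is 0.0022× this size
- Nuclear scale (10⁻¹⁵ m): λ is 2.2e+02× this size

The wavelength is between nuclear and atomic scales.

This wavelength is appropriate for probing atomic structure but too large for nuclear physics experiments.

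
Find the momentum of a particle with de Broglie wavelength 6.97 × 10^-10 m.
9.51 × 10^-25 kg·m/s

From the de Broglie relation λ = h/p, we solve for p:

p = h/λ
p = (6.626 × 10^-34 J·s) / (6.97 × 10^-10 m)
p = 9.51 × 10^-25 kg·m/s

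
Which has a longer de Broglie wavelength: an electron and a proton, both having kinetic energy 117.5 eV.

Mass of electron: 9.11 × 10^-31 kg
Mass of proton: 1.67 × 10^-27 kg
The electron has the longer wavelength.

Using λ = h/√(2mKE):

For electron: λ₁ = h/√(2m₁KE) = 1.13 × 10^-10 m
For proton: λ₂ = h/√(2m₂KE) = 2.64 × 10^-12 m

Since λ ∝ 1/√m at constant kinetic energy, the lighter particle has the longer wavelength.

The electron has the longer de Broglie wavelength.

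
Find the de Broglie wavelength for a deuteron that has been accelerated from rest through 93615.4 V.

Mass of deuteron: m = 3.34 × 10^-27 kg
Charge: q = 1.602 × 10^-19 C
6.62 × 10^-14 m

When a particle is accelerated through voltage V, it gains kinetic energy KE = qV.

The de Broglie wavelength is then λ = h/√(2mqV):

λ = h/√(2mqV)
λ = (6.626 × 10^-34 J·s) / √(2 × 3.34 × 10^-27 kg × 1.602 × 10^-19 C × 93615.4 V)
λ = 6.62 × 10^-14 m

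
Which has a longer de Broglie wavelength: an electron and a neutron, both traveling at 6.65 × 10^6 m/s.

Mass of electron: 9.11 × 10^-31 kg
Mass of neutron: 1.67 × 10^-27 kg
The electron has the longer wavelength.

Using λ = h/(mv), since both particles have the same velocity, the wavelength depends only on mass.

For electron: λ₁ = h/(m₁v) = 1.09 × 10^-10 m
For neutron: λ₂ = h/(m₂v) = 5.97 × 10^-14 m

Since λ ∝ 1/m at constant velocity, the lighter particle has the longer wavelength.

The electron has the longer de Broglie wavelength.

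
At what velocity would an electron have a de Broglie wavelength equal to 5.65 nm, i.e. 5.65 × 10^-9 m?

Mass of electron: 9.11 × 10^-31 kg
1.29 × 10^5 m/s

From λ = h/(mv), solve for v:

v = h/(mλ)
v = (6.626 × 10^-34 J·s) / (9.11 × 10^-31 kg × 5.65 × 10^-9 m)
v = 1.29 × 10^5 m/s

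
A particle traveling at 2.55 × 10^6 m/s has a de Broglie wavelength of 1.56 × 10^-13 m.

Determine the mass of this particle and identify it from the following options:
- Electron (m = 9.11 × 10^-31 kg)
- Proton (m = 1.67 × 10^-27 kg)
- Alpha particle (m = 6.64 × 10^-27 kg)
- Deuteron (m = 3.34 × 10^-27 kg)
The particle is a proton.

From λ = h/(mv), solve for mass:

m = h/(λv)
m = (6.626 × 10^-34 J·s) / (1.56 × 10^-13 m × 2.55 × 10^6 m/s)
m = 1.67 × 10^-27 kg

Comparing with the listed masses, this is closest to a proton.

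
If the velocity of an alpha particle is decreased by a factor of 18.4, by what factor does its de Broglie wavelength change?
The wavelength increases by a factor of 18.4.

From λ = h/(mv), the wavelength is inversely proportional to velocity:

λ ∝ 1/v

If v → v/18.4, then λ → 18.4λ

When velocity is decreased by a factor of 18.4, the wavelength increases by a factor of 18.4.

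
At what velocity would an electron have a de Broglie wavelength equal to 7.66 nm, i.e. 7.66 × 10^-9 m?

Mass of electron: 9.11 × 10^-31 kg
9.50 × 10^4 m/s

From λ = h/(mv), solve for v:

v = h/(mλ)
v = (6.626 × 10^-34 J·s) / (9.11 × 10^-31 kg × 7.66 × 10^-9 m)
v = 9.50 × 10^4 m/s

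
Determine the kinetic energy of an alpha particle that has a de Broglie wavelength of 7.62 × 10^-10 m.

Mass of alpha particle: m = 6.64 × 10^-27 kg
5.69 × 10^-23 J (or 3.55 × 10^-4 eV)

From λ = h/√(2mKE), we solve for KE:

λ² = h²/(2mKE)
KE = h²/(2mλ²)
KE = (6.626 × 10^-34 J·s)² / (2 × 6.64 × 10^-27 kg × (7.62 × 10^-10 m)²)
KE = 5.69 × 10^-23 J
KE = 3.55 × 10^-4 eV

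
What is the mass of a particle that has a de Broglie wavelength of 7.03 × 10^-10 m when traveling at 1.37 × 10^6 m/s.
6.88 × 10^-31 kg

From the de Broglie relation λ = h/(mv), we solve for m:

m = h/(λv)
m = (6.626 × 10^-34 J·s) / (7.03 × 10^-10 m × 1.37 × 10^6 m/s)
m = 6.88 × 10^-31 kg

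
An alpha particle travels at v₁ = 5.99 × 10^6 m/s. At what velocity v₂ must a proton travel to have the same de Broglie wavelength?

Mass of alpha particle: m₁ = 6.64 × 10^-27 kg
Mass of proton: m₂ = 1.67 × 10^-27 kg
v₂ = 2.38 × 10^7 m/s

For equal de Broglie wavelengths: λ₁ = λ₂

h/(m₁v₁) = h/(m₂v₂)
m₁v₁ = m₂v₂
v₂ = v₁ · (m₁/m₂)

v₂ = 5.99 × 10^6 m/s × (6.64 × 10^-27 kg / 1.67 × 10^-27 kg)
v₂ = 2.38 × 10^7 m/s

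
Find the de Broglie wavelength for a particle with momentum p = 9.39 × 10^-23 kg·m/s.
7.06 × 10^-12 m

Using the de Broglie relation λ = h/p:

λ = h/p
λ = (6.626 × 10^-34 J·s) / (9.39 × 10^-23 kg·m/s)
λ = 7.06 × 10^-12 m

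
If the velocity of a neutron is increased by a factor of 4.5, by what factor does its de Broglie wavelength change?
The wavelength decreases by a factor of 4.5.

From λ = h/(mv), the wavelength is inversely proportional to velocity:

λ ∝ 1/v

If v → 4.5v, then λ → λ/4.5

When velocity is increased by a factor of 4.5, the wavelength decreases by a factor of 4.5.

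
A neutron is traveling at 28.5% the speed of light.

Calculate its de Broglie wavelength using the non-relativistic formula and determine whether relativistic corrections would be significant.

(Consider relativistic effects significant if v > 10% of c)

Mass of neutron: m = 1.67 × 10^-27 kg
Yes, relativistic corrections are needed.

Using the non-relativistic de Broglie formula λ = h/(mv):

v = 28.5% × c = 8.544 × 10^7 m/s

λ = h/(mv)
λ = (6.626 × 10^-34 J·s) / (1.67 × 10^-27 kg × 8.544 × 10^7 m/s)
λ = 4.64 × 10^-15 m

Since v = 28.5% of c > 10% of c, relativistic corrections ARE significant and the actual wavelength would differ from this non-relativistic estimate.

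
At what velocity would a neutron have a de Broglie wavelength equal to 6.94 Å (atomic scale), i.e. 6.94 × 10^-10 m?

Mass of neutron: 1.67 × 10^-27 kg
5.72 × 10^2 m/s

From λ = h/(mv), solve for v:

v = h/(mλ)
v = (6.626 × 10^-34 J·s) / (1.67 × 10^-27 kg × 6.94 × 10^-10 m)
v = 5.72 × 10^2 m/s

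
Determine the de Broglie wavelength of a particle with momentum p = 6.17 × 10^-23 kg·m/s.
1.07 × 10^-11 m

Using the de Broglie relation λ = h/p:

λ = h/p
λ = (6.626 × 10^-34 J·s) / (6.17 × 10^-23 kg·m/s)
λ = 1.07 × 10^-11 m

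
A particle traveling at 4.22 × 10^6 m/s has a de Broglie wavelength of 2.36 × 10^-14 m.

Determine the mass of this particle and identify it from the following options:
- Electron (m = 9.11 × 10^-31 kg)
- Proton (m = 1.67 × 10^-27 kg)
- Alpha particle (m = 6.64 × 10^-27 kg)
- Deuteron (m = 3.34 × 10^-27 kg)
The particle is an alpha particle.

From λ = h/(mv), solve for mass:

m = h/(λv)
m = (6.626 × 10^-34 J·s) / (2.36 × 10^-14 m × 4.22 × 10^6 m/s)
m = 6.65 × 10^-27 kg

Comparing with the listed masses, this is closest to an alpha particle.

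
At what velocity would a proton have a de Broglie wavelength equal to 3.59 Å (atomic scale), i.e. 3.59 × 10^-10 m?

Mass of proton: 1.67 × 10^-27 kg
1.11 × 10^3 m/s

From λ = h/(mv), solve for v:

v = h/(mλ)
v = (6.626 × 10^-34 J·s) / (1.67 × 10^-27 kg × 3.59 × 10^-10 m)
v = 1.11 × 10^3 m/s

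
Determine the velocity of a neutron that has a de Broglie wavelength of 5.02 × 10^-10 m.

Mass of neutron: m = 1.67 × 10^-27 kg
7.90 × 10^2 m/s

From the de Broglie relation λ = h/(mv), we solve for v:

v = h/(mλ)
v = (6.626 × 10^-34 J·s) / (1.67 × 10^-27 kg × 5.02 × 10^-10 m)
v = 7.90 × 10^2 m/s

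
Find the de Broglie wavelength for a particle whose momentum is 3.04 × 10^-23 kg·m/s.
2.18 × 10^-11 m

Using the de Broglie relation λ = h/p:

λ = h/p
λ = (6.626 × 10^-34 J·s) / (3.04 × 10^-23 kg·m/s)
λ = 2.18 × 10^-11 m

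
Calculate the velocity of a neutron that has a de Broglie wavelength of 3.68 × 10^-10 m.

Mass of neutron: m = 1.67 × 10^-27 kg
1.08 × 10^3 m/s

From the de Broglie relation λ = h/(mv), we solve for v:

v = h/(mλ)
v = (6.626 × 10^-34 J·s) / (1.67 × 10^-27 kg × 3.68 × 10^-10 m)
v = 1.08 × 10^3 m/s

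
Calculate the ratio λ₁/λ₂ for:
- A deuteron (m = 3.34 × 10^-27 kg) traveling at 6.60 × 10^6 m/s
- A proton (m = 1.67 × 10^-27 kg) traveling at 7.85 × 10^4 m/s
λ₁/λ₂ = 5.95 × 10^-3

Using λ = h/(mv):

λ₁ = h/(m₁v₁) = 3.01 × 10^-14 m
λ₂ = h/(m₂v₂) = 5.05 × 10^-12 m

Ratio λ₁/λ₂ = (m₂v₂)/(m₁v₁)
         = (1.67 × 10^-27 kg × 7.85 × 10^4 m/s) / (3.34 × 10^-27 kg × 6.60 × 10^6 m/s)
         = 5.95 × 10^-3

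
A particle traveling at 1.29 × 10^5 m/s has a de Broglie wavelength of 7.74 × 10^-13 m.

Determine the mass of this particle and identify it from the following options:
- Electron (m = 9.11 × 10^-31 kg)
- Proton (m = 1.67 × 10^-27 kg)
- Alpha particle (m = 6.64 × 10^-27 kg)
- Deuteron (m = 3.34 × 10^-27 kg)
The particle is an alpha particle.

From λ = h/(mv), solve for mass:

m = h/(λv)
m = (6.626 × 10^-34 J·s) / (7.74 × 10^-13 m × 1.29 × 10^5 m/s)
m = 6.64 × 10^-27 kg

Comparing with the listed masses, this is closest to an alpha particle.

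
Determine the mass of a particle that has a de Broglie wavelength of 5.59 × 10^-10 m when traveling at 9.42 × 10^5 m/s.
1.26 × 10^-30 kg

From the de Broglie relation λ = h/(mv), we solve for m:

m = h/(λv)
m = (6.626 × 10^-34 J·s) / (5.59 × 10^-10 m × 9.42 × 10^5 m/s)
m = 1.26 × 10^-30 kg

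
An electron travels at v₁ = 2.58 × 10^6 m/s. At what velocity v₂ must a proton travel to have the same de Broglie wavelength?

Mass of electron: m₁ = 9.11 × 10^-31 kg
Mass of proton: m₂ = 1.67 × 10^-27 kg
v₂ = 1.41 × 10^3 m/s

For equal de Broglie wavelengths: λ₁ = λ₂

h/(m₁v₁) = h/(m₂v₂)
m₁v₁ = m₂v₂
v₂ = v₁ · (m₁/m₂)

v₂ = 2.58 × 10^6 m/s × (9.11 × 10^-31 kg / 1.67 × 10^-27 kg)
v₂ = 1.41 × 10^3 m/s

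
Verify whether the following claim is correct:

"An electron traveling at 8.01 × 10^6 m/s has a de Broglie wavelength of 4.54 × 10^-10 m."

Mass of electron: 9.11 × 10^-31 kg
False

The claim is incorrect.

Using λ = h/(mv):
λ = (6.626 × 10^-34 J·s) / (9.11 × 10^-31 kg × 8.01 × 10^6 m/s)
λ = 9.08 × 10^-11 m

The actual wavelength differs from the claimed 4.54 × 10^-10 m.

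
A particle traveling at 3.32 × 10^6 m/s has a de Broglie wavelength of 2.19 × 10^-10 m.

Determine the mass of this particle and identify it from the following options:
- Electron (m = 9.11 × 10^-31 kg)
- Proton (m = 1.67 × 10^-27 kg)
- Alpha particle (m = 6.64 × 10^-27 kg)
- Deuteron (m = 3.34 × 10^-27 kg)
The particle is an electron.

From λ = h/(mv), solve for mass:

m = h/(λv)
m = (6.626 × 10^-34 J·s) / (2.19 × 10^-10 m × 3.32 × 10^6 m/s)
m = 9.11 × 10^-31 kg

Comparing with the listed masses, this is closest to an electron.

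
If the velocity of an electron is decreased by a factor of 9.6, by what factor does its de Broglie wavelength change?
The wavelength increases by a factor of 9.6.

From λ = h/(mv), the wavelength is inversely proportional to velocity:

λ ∝ 1/v

If v → v/9.6, then λ → 9.6λ

When velocity is decreased by a factor of 9.6, the wavelength increases by a factor of 9.6.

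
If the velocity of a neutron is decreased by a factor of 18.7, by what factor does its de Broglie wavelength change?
The wavelength increases by a factor of 18.7.

From λ = h/(mv), the wavelength is inversely proportional to velocity:

λ ∝ 1/v

If v → v/18.7, then λ → 18.7λ

When velocity is decreased by a factor of 18.7, the wavelength increases by a factor of 18.7.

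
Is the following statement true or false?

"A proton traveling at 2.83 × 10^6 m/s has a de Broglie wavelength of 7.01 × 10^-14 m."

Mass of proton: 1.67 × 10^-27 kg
False

The claim is incorrect.

Using λ = h/(mv):
λ = (6.626 × 10^-34 J·s) / (1.67 × 10^-27 kg × 2.83 × 10^6 m/s)
λ = 1.40 × 10^-13 m

The actual wavelength differs from the claimed 7.01 × 10^-14 m.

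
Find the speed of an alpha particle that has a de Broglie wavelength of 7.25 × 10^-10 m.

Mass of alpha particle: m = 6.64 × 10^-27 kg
1.38 × 10^2 m/s

From the de Broglie relation λ = h/(mv), we solve for v:

v = h/(mλ)
v = (6.626 × 10^-34 J·s) / (6.64 × 10^-27 kg × 7.25 × 10^-10 m)
v = 1.38 × 10^2 m/s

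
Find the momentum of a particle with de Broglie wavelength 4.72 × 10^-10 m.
1.40 × 10^-24 kg·m/s

From the de Broglie relation λ = h/p, we solve for p:

p = h/λ
p = (6.626 × 10^-34 J·s) / (4.72 × 10^-10 m)
p = 1.40 × 10^-24 kg·m/s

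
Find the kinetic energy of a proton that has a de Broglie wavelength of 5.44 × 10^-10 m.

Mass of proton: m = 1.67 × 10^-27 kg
4.44 × 10^-22 J (or 2.77 × 10^-3 eV)

From λ = h/√(2mKE), we solve for KE:

λ² = h²/(2mKE)
KE = h²/(2mλ²)
KE = (6.626 × 10^-34 J·s)² / (2 × 1.67 × 10^-27 kg × (5.44 × 10^-10 m)²)
KE = 4.44 × 10^-22 J
KE = 2.77 × 10^-3 eV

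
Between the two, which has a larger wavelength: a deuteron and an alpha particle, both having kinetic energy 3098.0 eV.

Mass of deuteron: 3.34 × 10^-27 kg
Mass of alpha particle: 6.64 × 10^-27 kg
The deuteron has the longer wavelength.

Using λ = h/√(2mKE):

For deuteron: λ₁ = h/√(2m₁KE) = 3.64 × 10^-13 m
For alpha particle: λ₂ = h/√(2m₂KE) = 2.58 × 10^-13 m

Since λ ∝ 1/√m at constant kinetic energy, the lighter particle has the longer wavelength.

The deuteron has the longer de Broglie wavelength.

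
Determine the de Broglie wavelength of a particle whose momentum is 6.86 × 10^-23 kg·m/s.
9.66 × 10^-12 m

Using the de Broglie relation λ = h/p:

λ = h/p
λ = (6.626 × 10^-34 J·s) / (6.86 × 10^-23 kg·m/s)
λ = 9.66 × 10^-12 m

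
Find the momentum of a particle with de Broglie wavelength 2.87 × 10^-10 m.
2.31 × 10^-24 kg·m/s

From the de Broglie relation λ = h/p, we solve for p:

p = h/λ
p = (6.626 × 10^-34 J·s) / (2.87 × 10^-10 m)
p = 2.31 × 10^-24 kg·m/s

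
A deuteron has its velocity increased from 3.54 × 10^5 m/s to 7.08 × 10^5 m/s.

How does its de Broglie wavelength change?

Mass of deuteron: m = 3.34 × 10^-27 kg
The wavelength decreases by a factor of 2.

Using λ = h/(mv):

Initial wavelength: λ₁ = h/(mv₁) = 5.60 × 10^-13 m
Final wavelength: λ₂ = h/(mv₂) = 2.80 × 10^-13 m

Since λ ∝ 1/v, when velocity increases by a factor of 2, the wavelength decreases by a factor of 2.

λ₂/λ₁ = v₁/v₂ = 1/2

The wavelength decreases by a factor of 2.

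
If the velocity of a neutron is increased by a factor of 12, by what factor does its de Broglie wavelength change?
The wavelength decreases by a factor of 12.

From λ = h/(mv), the wavelength is inversely proportional to velocity:

λ ∝ 1/v

If v → 12v, then λ → λ/12

When velocity is increased by a factor of 12, the wavelength decreases by a factor of 12.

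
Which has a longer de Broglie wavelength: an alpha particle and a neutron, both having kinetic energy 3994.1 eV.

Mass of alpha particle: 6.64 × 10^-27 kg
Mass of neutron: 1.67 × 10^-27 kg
The neutron has the longer wavelength.

Using λ = h/√(2mKE):

For alpha particle: λ₁ = h/√(2m₁KE) = 2.27 × 10^-13 m
For neutron: λ₂ = h/√(2m₂KE) = 4.53 × 10^-13 m

Since λ ∝ 1/√m at constant kinetic energy, the lighter particle has the longer wavelength.

The neutron has the longer de Broglie wavelength.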